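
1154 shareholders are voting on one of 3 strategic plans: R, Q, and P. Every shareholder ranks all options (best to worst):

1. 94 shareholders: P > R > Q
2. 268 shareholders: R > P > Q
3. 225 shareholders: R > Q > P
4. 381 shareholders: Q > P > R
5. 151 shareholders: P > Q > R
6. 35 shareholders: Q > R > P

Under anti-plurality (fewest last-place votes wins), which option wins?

Last-place votes: R 532, Q 362, P 260.
P is ranked last by the fewest voters, so P wins.

P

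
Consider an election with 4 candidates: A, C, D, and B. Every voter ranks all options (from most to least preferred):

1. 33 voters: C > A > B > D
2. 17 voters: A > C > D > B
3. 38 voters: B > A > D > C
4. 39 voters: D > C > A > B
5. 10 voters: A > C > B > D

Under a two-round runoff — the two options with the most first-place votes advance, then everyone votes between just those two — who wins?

B

Round 1 first-place votes: A 27, C 33, D 39, B 38.
D and B advance.
Runoff: D is preferred to B by 56 voters; B by 81.
B wins the runoff.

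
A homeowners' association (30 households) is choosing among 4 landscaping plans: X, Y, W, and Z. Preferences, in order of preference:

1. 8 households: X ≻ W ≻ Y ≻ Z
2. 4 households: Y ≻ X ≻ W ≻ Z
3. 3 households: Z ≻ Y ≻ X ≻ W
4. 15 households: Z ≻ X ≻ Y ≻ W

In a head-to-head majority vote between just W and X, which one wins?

X

Voters preferring W to X: 0; preferring X to W: 30.
X wins the head-to-head.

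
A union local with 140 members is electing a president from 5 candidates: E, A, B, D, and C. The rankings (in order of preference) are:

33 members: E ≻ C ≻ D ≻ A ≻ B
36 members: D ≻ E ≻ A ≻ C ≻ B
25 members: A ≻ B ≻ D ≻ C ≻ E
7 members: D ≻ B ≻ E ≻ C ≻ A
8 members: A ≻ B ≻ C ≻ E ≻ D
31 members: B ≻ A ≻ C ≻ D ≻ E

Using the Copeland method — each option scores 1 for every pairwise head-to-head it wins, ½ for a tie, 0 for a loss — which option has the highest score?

E: beats A and C; loses to B and D → score 2.
A: beats B and C; loses to E and D → score 2.
B: beats E and C; loses to A and D → score 2.
D: beats E, A, and B; loses to C → score 3.
C: beats D; loses to E, A, and B → score 1.
D has the best pairwise record.

D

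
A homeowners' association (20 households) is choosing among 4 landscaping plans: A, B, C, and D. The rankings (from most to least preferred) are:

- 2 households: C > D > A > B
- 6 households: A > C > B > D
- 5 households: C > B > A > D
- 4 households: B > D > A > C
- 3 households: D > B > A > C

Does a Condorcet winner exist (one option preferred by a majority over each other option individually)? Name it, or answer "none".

none

Checking pairwise contests:
B beats A 12–8.
C beats B 13–7.
A beats C 13–7.
A beats D 11–9.
Every option loses at least one head-to-head, so there is no Condorcet winner.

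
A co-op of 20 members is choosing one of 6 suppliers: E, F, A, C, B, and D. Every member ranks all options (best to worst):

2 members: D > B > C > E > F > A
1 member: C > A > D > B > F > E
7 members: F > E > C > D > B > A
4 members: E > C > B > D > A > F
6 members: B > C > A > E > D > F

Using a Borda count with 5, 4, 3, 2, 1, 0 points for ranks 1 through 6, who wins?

E: 2·2 + 1·0 + 7·4 + 4·5 + 6·2 = 64
F: 2·1 + 1·1 + 7·5 + 4·0 + 6·0 = 38
A: 2·0 + 1·4 + 7·0 + 4·1 + 6·3 = 26
C: 2·3 + 1·5 + 7·3 + 4·4 + 6·4 = 72
B: 2·4 + 1·2 + 7·1 + 4·3 + 6·5 = 59
D: 2·5 + 1·3 + 7·2 + 4·2 + 6·1 = 41
C has the highest Borda score (72).

C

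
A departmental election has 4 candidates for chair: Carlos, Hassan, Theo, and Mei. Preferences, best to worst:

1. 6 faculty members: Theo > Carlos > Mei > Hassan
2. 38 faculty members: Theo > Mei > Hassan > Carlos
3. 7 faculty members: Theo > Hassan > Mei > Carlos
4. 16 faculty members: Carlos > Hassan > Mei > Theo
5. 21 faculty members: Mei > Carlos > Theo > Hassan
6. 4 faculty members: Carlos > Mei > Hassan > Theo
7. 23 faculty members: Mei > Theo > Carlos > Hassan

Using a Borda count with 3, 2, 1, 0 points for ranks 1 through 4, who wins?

Mei

Carlos: 6·2 + 38·0 + 7·0 + 16·3 + 21·2 + 4·3 + 23·1 = 137
Hassan: 6·0 + 38·1 + 7·2 + 16·2 + 21·0 + 4·1 + 23·0 = 88
Theo: 6·3 + 38·3 + 7·3 + 16·0 + 21·1 + 4·0 + 23·2 = 220
Mei: 6·1 + 38·2 + 7·1 + 16·1 + 21·3 + 4·2 + 23·3 = 245
Mei has the highest Borda score (245).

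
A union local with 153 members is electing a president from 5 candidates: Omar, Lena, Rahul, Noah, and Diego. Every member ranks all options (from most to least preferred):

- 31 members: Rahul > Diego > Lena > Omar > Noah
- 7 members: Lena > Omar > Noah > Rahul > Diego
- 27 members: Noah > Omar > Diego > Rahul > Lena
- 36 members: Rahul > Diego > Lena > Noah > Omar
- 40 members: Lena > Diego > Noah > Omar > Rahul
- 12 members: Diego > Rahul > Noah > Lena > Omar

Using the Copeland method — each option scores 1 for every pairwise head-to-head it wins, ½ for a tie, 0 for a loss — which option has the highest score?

Diego

Omar: loses to Lena, Rahul, Noah, and Diego → score 0.
Lena: beats Omar and Noah; loses to Rahul and Diego → score 2.
Rahul: beats Omar, Lena, and Noah; loses to Diego → score 3.
Noah: beats Omar; loses to Lena, Rahul, and Diego → score 1.
Diego: beats Omar, Lena, Rahul, and Noah → score 4.
Diego has the best pairwise record.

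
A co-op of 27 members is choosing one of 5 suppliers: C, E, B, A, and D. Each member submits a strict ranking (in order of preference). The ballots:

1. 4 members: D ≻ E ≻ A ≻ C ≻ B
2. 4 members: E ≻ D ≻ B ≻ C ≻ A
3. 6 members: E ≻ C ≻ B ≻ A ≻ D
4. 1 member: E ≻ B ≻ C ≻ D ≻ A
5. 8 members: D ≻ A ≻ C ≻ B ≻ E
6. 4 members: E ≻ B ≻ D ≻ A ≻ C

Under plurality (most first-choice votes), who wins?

First-place votes: C 0, E 15, B 0, A 0, D 12.
E has the most first-place votes.

E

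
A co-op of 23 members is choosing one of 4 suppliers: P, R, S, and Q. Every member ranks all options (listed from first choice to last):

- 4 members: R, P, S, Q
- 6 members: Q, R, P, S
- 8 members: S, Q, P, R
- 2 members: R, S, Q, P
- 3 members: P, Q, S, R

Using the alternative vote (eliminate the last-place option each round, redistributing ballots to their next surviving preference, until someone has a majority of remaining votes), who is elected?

Round 1: P 3, R 6, S 8, Q 6. Eliminate P.
Round 2: R 6, S 8, Q 9. Eliminate R.
Round 3: S 14, Q 9. S has a majority.

S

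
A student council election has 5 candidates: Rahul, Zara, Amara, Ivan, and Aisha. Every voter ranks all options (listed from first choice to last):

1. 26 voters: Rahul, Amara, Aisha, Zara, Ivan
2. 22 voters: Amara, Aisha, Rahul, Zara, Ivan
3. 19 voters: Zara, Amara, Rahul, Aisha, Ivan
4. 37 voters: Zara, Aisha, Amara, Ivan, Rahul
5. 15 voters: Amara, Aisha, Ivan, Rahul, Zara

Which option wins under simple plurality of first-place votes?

Zara

First-place votes: Rahul 26, Zara 56, Amara 37, Ivan 0, Aisha 0.
Zara has the most first-place votes.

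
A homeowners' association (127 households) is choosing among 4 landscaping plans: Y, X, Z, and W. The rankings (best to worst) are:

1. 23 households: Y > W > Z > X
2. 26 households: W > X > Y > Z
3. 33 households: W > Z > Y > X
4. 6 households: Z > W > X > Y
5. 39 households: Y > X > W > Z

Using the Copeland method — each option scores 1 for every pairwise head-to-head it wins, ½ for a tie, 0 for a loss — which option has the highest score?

Y: beats X and Z; loses to W → score 2.
X: beats Z; loses to Y and W → score 1.
Z: loses to Y, X, and W → score 0.
W: beats Y, X, and Z → score 3.
W has the best pairwise record.

W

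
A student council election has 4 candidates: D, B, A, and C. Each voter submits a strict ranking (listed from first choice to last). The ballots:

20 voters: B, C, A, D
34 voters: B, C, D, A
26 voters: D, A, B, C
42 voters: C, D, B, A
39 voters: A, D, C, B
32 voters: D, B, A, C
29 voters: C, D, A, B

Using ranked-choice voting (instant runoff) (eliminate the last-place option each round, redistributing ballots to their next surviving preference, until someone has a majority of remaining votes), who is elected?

C

Round 1: D 58, B 54, A 39, C 71. Eliminate A.
Round 2: D 97, B 54, C 71. Eliminate B.
Round 3: D 97, C 125. C has a majority.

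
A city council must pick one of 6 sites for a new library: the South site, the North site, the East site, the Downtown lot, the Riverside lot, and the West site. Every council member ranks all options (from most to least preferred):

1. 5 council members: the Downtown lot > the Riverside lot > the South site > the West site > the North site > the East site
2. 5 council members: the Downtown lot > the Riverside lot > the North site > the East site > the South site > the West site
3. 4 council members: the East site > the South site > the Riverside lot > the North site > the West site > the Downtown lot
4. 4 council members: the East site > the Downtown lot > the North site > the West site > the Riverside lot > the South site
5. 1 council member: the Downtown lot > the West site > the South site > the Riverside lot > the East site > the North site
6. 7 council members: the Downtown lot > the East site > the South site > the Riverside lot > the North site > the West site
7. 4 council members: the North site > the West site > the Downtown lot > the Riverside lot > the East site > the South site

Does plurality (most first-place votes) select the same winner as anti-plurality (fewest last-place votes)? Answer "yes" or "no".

no

Plurality — first-place votes: the South site 0, the North site 4, the East site 8, the Downtown lot 18, the Riverside lot 0, the West site 0. Winner: the Downtown lot.
Anti-plurality — last-place votes: the South site 8, the North site 1, the East site 5, the Downtown lot 4, the Riverside lot 0, the West site 12. Winner: the Riverside lot.
The two methods disagree.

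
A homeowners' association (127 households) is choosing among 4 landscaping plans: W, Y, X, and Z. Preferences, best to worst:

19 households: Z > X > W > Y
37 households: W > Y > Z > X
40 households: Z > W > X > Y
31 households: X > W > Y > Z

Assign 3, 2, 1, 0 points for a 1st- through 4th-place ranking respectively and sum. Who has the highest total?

W: 19·1 + 37·3 + 40·2 + 31·2 = 272
Y: 19·0 + 37·2 + 40·0 + 31·1 = 105
X: 19·2 + 37·0 + 40·1 + 31·3 = 171
Z: 19·3 + 37·1 + 40·3 + 31·0 = 214
W has the highest Borda score (272).

W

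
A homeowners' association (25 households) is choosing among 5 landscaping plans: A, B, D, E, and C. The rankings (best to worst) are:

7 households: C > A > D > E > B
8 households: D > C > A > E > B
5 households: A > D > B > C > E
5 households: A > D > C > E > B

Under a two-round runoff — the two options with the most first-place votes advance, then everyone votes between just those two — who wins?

A

Round 1 first-place votes: A 10, B 0, D 8, E 0, C 7.
A and D advance.
Runoff: A is preferred to D by 17 voters; D by 8.
A wins the runoff.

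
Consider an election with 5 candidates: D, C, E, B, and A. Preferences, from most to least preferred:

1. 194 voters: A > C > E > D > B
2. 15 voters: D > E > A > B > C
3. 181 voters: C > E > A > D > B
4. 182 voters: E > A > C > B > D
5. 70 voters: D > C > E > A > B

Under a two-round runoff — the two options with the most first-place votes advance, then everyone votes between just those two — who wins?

Round 1 first-place votes: D 85, C 181, E 182, B 0, A 194.
A and E advance.
Runoff: A is preferred to E by 194 voters; E by 448.
E wins the runoff.

E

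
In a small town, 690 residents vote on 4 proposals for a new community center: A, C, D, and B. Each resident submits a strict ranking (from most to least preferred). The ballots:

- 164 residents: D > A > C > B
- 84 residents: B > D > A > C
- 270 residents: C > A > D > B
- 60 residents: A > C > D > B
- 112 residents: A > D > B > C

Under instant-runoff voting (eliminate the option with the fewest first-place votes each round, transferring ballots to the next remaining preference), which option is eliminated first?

B

Round 1: A 172, C 270, D 164, B 84. Eliminate B.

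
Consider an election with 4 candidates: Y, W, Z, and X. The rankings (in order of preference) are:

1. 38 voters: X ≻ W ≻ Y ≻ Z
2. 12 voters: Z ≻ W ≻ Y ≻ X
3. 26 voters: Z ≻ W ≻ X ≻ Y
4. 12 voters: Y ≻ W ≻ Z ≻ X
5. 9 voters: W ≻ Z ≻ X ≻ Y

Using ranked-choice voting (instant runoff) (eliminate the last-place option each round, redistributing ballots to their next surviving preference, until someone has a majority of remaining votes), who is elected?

Z

Round 1: Y 12, W 9, Z 38, X 38. Eliminate W.
Round 2: Y 12, Z 47, X 38. Eliminate Y.
Round 3: Z 59, X 38. Z has a majority.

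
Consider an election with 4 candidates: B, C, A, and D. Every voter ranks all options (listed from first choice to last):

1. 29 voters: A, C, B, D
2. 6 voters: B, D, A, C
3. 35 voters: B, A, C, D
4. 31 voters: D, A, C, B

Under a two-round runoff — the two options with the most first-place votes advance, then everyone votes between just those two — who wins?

Round 1 first-place votes: B 41, C 0, A 29, D 31.
B and D advance.
Runoff: B is preferred to D by 70 voters; D by 31.
B wins the runoff.

B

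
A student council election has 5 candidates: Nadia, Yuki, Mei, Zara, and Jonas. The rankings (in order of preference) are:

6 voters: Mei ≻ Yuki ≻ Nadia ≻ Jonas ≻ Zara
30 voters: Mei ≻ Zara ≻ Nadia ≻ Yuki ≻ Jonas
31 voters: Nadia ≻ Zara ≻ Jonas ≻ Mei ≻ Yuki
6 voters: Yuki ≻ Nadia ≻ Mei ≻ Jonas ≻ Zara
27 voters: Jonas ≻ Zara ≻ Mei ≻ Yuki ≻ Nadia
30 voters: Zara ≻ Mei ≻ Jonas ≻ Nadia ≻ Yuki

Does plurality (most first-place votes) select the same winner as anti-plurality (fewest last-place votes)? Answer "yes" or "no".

Plurality — first-place votes: Nadia 31, Yuki 6, Mei 36, Zara 30, Jonas 27. Winner: Mei.
Anti-plurality — last-place votes: Nadia 27, Yuki 61, Mei 0, Zara 12, Jonas 30. Winner: Mei.
The two methods agree.

yes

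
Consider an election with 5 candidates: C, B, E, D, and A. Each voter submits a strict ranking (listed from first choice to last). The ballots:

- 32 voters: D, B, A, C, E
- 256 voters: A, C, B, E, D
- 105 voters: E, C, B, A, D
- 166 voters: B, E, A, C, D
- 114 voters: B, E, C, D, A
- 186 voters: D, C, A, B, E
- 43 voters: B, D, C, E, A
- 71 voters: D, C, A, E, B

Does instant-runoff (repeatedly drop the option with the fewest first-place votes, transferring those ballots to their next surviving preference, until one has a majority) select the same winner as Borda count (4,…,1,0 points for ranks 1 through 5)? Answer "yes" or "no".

no

Instant-runoff — R1 C 0, B 323, E 105, D 289, A 256 (C out); R2 B 323, E 105, D 289, A 256 (E out); R3 B 428, D 289, A 256 (A out); R4 B 684, D 289 (B winner). Winner: B.
Borda — scores: C 2366, B 2296, E 1630, D 1399, A 2039. Winner: C.
The two methods disagree.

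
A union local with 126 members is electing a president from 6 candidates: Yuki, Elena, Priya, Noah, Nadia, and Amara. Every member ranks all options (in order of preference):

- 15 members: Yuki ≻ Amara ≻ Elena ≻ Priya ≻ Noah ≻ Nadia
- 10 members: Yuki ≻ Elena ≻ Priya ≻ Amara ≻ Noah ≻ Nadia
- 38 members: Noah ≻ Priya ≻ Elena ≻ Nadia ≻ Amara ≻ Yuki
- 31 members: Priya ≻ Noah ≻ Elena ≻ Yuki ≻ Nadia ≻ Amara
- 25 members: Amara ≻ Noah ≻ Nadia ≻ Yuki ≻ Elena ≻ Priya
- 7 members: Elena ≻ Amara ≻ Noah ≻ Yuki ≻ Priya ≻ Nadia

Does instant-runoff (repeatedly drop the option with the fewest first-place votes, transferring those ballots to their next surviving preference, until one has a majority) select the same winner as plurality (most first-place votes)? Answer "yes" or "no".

Instant-runoff — R1 Yuki 25, Elena 7, Priya 31, Noah 38, Nadia 0, Amara 25 (Nadia out); R2 Yuki 25, Elena 7, Priya 31, Noah 38, Amara 25 (Elena out); R3 Yuki 25, Priya 31, Noah 38, Amara 32 (Yuki out); R4 Priya 41, Noah 38, Amara 47 (Noah out); R5 Priya 79, Amara 47 (Priya winner). Winner: Priya.
Plurality — first-place votes: Yuki 25, Elena 7, Priya 31, Noah 38, Nadia 0, Amara 25. Winner: Noah.
The two methods disagree.

no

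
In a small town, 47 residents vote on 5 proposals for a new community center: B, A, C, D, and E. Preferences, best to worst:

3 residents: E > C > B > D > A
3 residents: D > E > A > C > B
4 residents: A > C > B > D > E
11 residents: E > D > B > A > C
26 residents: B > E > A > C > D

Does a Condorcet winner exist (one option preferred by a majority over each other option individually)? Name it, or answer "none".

B vs A: 40–7 for B.
B vs C: 37–10 for B.
B vs D: 33–14 for B.
B vs E: 30–17 for B.
B beats every other option head-to-head.

B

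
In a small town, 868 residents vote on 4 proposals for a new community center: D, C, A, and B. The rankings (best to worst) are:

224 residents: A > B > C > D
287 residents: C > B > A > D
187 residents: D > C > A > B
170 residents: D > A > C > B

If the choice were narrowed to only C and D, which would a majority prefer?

C

Voters preferring C to D: 511; preferring D to C: 357.
C wins the head-to-head.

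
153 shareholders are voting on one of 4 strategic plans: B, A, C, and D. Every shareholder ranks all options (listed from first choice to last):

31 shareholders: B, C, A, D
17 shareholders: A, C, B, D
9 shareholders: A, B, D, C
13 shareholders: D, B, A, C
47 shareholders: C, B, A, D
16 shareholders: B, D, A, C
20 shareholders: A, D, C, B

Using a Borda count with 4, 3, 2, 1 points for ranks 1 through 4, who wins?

B: 31·4 + 17·2 + 9·3 + 13·3 + 47·3 + 16·4 + 20·1 = 449
A: 31·2 + 17·4 + 9·4 + 13·2 + 47·2 + 16·2 + 20·4 = 398
C: 31·3 + 17·3 + 9·1 + 13·1 + 47·4 + 16·1 + 20·2 = 410
D: 31·1 + 17·1 + 9·2 + 13·4 + 47·1 + 16·3 + 20·3 = 273
B has the highest Borda score (449).

B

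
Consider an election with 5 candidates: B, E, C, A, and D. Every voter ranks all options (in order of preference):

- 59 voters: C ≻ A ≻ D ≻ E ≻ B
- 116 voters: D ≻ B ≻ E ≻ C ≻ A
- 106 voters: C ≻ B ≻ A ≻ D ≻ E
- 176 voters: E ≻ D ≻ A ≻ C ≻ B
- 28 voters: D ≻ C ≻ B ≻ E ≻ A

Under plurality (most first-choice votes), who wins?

First-place votes: B 0, E 176, C 165, A 0, D 144.
E has the most first-place votes.

E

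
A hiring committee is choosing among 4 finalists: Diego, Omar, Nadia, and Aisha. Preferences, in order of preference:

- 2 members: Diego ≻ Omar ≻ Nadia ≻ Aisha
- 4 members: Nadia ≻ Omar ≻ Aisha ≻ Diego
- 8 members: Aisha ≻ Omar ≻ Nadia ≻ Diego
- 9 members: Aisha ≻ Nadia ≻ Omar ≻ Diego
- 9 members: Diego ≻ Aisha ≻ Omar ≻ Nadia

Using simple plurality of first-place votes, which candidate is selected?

First-place votes: Diego 11, Omar 0, Nadia 4, Aisha 17.
Aisha has the most first-place votes.

Aisha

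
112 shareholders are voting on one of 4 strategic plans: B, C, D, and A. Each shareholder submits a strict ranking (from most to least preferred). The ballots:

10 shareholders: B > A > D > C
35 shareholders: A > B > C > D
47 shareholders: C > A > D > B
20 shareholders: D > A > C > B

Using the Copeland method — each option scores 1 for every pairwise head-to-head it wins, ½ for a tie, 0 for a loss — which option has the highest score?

A

B: loses to C, D, and A → score 0.
C: beats B and D; loses to A → score 2.
D: beats B; loses to C and A → score 1.
A: beats B, C, and D → score 3.
A has the best pairwise record.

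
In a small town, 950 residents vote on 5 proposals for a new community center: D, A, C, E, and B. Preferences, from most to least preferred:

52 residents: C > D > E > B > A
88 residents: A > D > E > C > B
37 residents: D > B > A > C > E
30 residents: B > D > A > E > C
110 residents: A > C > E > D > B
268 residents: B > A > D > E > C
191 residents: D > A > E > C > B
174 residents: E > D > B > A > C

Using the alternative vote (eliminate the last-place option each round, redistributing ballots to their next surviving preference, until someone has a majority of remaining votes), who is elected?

Round 1: D 228, A 198, C 52, E 174, B 298. Eliminate C.
Round 2: D 280, A 198, E 174, B 298. Eliminate E.
Round 3: D 454, A 198, B 298. Eliminate A.
Round 4: D 652, B 298. D has a majority.

D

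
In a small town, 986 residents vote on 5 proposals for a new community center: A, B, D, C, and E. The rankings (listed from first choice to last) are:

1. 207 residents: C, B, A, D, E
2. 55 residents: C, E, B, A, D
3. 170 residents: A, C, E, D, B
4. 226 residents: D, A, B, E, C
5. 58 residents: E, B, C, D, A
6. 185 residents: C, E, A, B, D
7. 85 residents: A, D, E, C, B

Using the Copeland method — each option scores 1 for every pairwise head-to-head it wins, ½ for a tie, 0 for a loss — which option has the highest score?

C

A: beats B, D, and E; loses to C → score 3.
B: beats D; loses to A, C, and E → score 1.
D: beats E; loses to A, B, and C → score 1.
C: beats A, B, D, and E → score 4.
E: beats B; loses to A, D, and C → score 1.
C has the best pairwise record.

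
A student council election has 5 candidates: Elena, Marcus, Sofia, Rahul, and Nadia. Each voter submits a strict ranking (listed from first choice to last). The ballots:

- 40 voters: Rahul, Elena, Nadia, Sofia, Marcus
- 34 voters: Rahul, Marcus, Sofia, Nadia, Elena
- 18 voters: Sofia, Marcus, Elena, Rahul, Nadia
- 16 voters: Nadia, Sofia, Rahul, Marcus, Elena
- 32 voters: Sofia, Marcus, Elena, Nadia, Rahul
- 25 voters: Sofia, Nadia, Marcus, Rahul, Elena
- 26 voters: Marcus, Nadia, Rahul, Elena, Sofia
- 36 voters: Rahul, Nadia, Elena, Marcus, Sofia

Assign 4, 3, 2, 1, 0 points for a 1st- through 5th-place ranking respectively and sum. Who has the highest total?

Rahul

Elena: 40·3 + 34·0 + 18·2 + 16·0 + 32·2 + 25·0 + 26·1 + 36·2 = 318
Marcus: 40·0 + 34·3 + 18·3 + 16·1 + 32·3 + 25·2 + 26·4 + 36·1 = 458
Sofia: 40·1 + 34·2 + 18·4 + 16·3 + 32·4 + 25·4 + 26·0 + 36·0 = 456
Rahul: 40·4 + 34·4 + 18·1 + 16·2 + 32·0 + 25·1 + 26·2 + 36·4 = 567
Nadia: 40·2 + 34·1 + 18·0 + 16·4 + 32·1 + 25·3 + 26·3 + 36·3 = 471
Rahul has the highest Borda score (567).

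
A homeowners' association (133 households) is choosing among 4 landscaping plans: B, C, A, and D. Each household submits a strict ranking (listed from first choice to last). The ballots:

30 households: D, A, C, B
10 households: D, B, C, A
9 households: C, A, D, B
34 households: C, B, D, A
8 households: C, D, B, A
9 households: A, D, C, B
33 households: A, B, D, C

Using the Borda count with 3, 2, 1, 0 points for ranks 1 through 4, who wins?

D

B: 30·0 + 10·2 + 9·0 + 34·2 + 8·1 + 9·0 + 33·2 = 162
C: 30·1 + 10·1 + 9·3 + 34·3 + 8·3 + 9·1 + 33·0 = 202
A: 30·2 + 10·0 + 9·2 + 34·0 + 8·0 + 9·3 + 33·3 = 204
D: 30·3 + 10·3 + 9·1 + 34·1 + 8·2 + 9·2 + 33·1 = 230
D has the highest Borda score (230).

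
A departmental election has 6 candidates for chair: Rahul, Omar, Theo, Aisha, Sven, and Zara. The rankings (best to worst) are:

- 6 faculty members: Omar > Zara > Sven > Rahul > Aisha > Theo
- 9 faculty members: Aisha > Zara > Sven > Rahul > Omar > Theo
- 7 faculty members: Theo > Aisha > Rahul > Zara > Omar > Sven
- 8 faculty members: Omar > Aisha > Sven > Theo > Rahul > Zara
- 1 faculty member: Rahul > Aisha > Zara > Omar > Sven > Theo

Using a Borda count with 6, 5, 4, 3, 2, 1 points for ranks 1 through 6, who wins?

Rahul: 6·3 + 9·3 + 7·4 + 8·2 + 1·6 = 95
Omar: 6·6 + 9·2 + 7·2 + 8·6 + 1·3 = 119
Theo: 6·1 + 9·1 + 7·6 + 8·3 + 1·1 = 82
Aisha: 6·2 + 9·6 + 7·5 + 8·5 + 1·5 = 146
Sven: 6·4 + 9·4 + 7·1 + 8·4 + 1·2 = 101
Zara: 6·5 + 9·5 + 7·3 + 8·1 + 1·4 = 108
Aisha has the highest Borda score (146).

Aisha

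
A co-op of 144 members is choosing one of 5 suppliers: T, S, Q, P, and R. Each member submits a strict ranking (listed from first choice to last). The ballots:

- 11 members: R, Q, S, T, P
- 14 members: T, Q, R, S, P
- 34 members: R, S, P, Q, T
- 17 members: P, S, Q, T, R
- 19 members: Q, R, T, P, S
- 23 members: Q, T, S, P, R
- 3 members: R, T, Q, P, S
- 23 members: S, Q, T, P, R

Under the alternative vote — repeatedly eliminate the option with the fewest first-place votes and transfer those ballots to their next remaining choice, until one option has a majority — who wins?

Round 1: T 14, S 23, Q 42, P 17, R 48. Eliminate T.
Round 2: S 23, Q 56, P 17, R 48. Eliminate P.
Round 3: S 40, Q 56, R 48. Eliminate S.
Round 4: Q 96, R 48. Q has a majority.

Q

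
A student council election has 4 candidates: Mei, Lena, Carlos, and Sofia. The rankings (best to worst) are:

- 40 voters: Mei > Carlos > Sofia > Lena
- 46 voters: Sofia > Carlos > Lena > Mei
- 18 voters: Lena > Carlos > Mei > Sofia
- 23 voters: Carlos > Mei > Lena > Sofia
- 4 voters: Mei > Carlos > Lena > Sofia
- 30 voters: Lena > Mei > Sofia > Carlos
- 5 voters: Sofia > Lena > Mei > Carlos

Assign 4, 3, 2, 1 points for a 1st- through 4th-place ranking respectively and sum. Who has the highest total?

Mei: 40·4 + 46·1 + 18·2 + 23·3 + 4·4 + 30·3 + 5·2 = 427
Lena: 40·1 + 46·2 + 18·4 + 23·2 + 4·2 + 30·4 + 5·3 = 393
Carlos: 40·3 + 46·3 + 18·3 + 23·4 + 4·3 + 30·1 + 5·1 = 451
Sofia: 40·2 + 46·4 + 18·1 + 23·1 + 4·1 + 30·2 + 5·4 = 389
Carlos has the highest Borda score (451).

Carlos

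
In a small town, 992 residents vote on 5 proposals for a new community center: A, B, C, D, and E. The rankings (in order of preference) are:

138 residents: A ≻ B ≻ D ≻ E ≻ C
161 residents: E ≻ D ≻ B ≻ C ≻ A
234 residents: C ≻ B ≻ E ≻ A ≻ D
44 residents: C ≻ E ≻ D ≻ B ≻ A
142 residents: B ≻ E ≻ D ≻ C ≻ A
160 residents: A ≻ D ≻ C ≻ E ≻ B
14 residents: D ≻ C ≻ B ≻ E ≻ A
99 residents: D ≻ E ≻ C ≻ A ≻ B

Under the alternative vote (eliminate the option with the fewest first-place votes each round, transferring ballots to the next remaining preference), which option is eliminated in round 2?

B

Round 1: A 298, B 142, C 278, D 113, E 161. Eliminate D.
Round 2: A 298, B 142, C 292, E 260. Eliminate B.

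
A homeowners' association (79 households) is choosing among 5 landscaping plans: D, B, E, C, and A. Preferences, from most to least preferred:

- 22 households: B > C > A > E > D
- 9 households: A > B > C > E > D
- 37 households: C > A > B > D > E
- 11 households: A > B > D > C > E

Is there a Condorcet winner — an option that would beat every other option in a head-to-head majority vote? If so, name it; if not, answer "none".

none

Checking pairwise contests:
B beats D 79–0.
A beats B 57–22.
D beats E 48–31.
B beats C 42–37.
C beats A 59–20.
Every option loses at least one head-to-head, so there is no Condorcet winner.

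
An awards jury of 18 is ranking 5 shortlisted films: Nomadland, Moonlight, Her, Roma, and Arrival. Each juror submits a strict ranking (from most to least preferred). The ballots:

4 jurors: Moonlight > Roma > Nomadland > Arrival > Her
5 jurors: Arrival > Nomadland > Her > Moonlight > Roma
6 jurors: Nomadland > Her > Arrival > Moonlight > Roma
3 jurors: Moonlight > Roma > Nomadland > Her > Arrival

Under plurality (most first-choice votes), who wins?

Moonlight

First-place votes: Nomadland 6, Moonlight 7, Her 0, Roma 0, Arrival 5.
Moonlight has the most first-place votes.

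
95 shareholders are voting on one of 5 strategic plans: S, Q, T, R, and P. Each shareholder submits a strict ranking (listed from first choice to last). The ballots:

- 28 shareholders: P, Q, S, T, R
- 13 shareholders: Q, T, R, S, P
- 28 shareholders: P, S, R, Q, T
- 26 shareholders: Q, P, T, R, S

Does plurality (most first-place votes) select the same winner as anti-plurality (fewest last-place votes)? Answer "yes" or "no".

no

Plurality — first-place votes: S 0, Q 39, T 0, R 0, P 56. Winner: P.
Anti-plurality — last-place votes: S 26, Q 0, T 28, R 28, P 13. Winner: Q.
The two methods disagree.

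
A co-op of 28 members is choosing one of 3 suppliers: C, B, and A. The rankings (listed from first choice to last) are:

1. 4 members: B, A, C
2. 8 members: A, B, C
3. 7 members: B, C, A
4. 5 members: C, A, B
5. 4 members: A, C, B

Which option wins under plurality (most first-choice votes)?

A

First-place votes: C 5, B 11, A 12.
A has the most first-place votes.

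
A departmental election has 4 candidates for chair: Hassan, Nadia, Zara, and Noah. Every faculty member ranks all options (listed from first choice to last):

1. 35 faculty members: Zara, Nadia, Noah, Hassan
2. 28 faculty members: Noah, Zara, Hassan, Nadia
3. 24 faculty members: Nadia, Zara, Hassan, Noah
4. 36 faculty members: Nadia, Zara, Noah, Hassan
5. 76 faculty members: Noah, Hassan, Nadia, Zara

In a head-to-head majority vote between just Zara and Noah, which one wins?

Noah

Voters preferring Zara to Noah: 95; preferring Noah to Zara: 104.
Noah wins the head-to-head.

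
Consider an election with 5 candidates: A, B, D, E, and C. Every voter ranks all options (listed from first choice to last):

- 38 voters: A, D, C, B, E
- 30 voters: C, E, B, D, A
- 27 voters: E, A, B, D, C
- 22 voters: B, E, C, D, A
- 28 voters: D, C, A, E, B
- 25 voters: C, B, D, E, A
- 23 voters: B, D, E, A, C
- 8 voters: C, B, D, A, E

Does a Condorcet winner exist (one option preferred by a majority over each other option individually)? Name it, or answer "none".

none

Checking pairwise contests:
B beats A 108–93.
C beats B 129–72.
B beats D 135–66.
B beats E 116–85.
D beats C 116–85.
Every option loses at least one head-to-head, so there is no Condorcet winner.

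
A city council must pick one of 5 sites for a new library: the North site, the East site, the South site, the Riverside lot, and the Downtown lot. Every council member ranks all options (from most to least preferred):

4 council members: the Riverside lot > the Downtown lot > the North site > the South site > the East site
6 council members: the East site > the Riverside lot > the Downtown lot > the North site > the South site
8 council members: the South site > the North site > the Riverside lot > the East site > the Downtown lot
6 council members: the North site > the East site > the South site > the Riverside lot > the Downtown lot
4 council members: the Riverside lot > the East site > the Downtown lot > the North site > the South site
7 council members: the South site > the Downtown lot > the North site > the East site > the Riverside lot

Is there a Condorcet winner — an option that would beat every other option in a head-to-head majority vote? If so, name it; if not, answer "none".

Checking pairwise contests:
the Downtown lot beats the North site 21–14.
the North site beats the East site 25–10.
the North site beats the South site 20–15.
the North site beats the Riverside lot 21–14.
the East site beats the Downtown lot 24–11.
Every option loses at least one head-to-head, so there is no Condorcet winner.

none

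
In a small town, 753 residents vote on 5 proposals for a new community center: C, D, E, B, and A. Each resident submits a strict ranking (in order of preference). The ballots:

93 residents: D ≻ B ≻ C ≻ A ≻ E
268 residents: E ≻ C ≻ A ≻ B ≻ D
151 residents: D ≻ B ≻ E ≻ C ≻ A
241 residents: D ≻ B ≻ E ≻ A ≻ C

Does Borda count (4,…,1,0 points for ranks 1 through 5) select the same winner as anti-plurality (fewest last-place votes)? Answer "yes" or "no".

no

Borda — scores: C 1141, D 1940, E 1856, B 1723, A 870. Winner: D.
Anti-plurality — last-place votes: C 241, D 268, E 93, B 0, A 151. Winner: B.
The two methods disagree.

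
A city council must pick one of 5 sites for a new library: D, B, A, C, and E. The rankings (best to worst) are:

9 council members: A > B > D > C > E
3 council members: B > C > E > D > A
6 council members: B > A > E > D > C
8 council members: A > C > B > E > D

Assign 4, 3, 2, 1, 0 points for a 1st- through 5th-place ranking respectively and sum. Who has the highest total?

D: 9·2 + 3·1 + 6·1 + 8·0 = 27
B: 9·3 + 3·4 + 6·4 + 8·2 = 79
A: 9·4 + 3·0 + 6·3 + 8·4 = 86
C: 9·1 + 3·3 + 6·0 + 8·3 = 42
E: 9·0 + 3·2 + 6·2 + 8·1 = 26
A has the highest Borda score (86).

A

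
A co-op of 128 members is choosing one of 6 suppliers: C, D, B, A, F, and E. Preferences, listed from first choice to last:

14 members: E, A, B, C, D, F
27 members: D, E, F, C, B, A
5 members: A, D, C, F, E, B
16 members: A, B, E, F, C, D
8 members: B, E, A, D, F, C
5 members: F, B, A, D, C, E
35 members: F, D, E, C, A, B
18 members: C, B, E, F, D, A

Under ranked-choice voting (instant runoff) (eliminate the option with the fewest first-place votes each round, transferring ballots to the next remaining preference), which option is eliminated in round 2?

Round 1: C 18, D 27, B 8, A 21, F 40, E 14. Eliminate B.
Round 2: C 18, D 27, A 21, F 40, E 22. Eliminate C.

C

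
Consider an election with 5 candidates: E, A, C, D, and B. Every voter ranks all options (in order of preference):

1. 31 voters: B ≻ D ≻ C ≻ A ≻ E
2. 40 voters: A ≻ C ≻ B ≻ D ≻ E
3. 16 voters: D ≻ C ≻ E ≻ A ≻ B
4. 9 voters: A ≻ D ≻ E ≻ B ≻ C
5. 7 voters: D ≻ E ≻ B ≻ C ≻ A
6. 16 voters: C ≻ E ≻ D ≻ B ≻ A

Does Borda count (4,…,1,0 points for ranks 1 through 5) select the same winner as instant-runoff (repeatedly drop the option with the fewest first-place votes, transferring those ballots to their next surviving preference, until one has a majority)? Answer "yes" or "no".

Borda — scores: E 119, A 243, C 301, D 284, B 243. Winner: C.
Instant-runoff — R1 E 0, A 49, C 16, D 23, B 31 (E out); R2 A 49, C 16, D 23, B 31 (C out); R3 A 49, D 39, B 31 (B out); R4 A 49, D 70 (D winner). Winner: D.
The two methods disagree.

no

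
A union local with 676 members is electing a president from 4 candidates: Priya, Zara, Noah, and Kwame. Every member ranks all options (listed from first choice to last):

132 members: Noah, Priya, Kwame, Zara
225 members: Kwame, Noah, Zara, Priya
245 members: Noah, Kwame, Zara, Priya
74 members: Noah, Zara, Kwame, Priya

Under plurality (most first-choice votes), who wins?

Noah

First-place votes: Priya 0, Zara 0, Noah 451, Kwame 225.
Noah has the most first-place votes.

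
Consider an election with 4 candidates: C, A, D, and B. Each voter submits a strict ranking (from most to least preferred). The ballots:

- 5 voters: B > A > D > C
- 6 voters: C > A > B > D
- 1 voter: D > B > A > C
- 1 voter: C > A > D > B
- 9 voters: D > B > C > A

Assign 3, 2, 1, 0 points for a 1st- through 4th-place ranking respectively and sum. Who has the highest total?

C: 5·0 + 6·3 + 1·0 + 1·3 + 9·1 = 30
A: 5·2 + 6·2 + 1·1 + 1·2 + 9·0 = 25
D: 5·1 + 6·0 + 1·3 + 1·1 + 9·3 = 36
B: 5·3 + 6·1 + 1·2 + 1·0 + 9·2 = 41
B has the highest Borda score (41).

B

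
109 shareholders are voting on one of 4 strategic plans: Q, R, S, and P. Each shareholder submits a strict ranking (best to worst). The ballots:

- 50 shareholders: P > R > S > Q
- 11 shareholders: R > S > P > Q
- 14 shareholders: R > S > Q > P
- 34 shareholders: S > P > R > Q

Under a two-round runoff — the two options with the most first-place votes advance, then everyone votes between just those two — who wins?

Round 1 first-place votes: Q 0, R 25, S 34, P 50.
P and S advance.
Runoff: P is preferred to S by 50 voters; S by 59.
S wins the runoff.

S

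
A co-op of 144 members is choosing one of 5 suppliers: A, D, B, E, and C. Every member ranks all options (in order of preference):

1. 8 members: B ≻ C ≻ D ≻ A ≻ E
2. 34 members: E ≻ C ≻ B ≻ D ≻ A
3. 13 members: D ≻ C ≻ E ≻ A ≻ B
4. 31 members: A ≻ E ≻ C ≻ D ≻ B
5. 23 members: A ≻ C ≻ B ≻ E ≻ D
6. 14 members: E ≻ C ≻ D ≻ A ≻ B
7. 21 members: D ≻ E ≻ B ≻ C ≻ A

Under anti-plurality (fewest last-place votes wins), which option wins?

C

Last-place votes: A 55, D 23, B 58, E 8, C 0.
C is ranked last by the fewest voters, so C wins.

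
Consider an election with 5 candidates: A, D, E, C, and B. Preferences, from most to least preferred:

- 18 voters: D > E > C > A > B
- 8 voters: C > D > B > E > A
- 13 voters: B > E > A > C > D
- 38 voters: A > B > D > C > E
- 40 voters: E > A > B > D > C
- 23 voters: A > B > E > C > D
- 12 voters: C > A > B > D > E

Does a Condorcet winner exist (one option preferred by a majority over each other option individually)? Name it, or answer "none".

Checking pairwise contests:
E beats A 79–73.
A beats D 126–26.
B beats E 94–58.
A beats C 114–38.
A beats B 131–21.
Every option loses at least one head-to-head, so there is no Condorcet winner.

none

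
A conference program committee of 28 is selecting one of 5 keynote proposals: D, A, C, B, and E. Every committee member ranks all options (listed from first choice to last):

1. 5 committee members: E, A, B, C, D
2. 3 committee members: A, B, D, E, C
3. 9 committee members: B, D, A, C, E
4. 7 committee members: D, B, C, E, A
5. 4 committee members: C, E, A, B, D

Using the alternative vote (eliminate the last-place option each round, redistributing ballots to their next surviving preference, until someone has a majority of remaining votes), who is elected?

Round 1: D 7, A 3, C 4, B 9, E 5. Eliminate A.
Round 2: D 7, C 4, B 12, E 5. Eliminate C.
Round 3: D 7, B 12, E 9. Eliminate D.
Round 4: B 19, E 9. B has a majority.

B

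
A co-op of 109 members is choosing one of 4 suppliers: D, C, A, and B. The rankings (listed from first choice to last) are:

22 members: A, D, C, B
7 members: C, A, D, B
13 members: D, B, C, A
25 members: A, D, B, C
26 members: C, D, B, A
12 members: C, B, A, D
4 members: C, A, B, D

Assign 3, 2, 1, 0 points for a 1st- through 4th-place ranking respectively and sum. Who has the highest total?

D

D: 22·2 + 7·1 + 13·3 + 25·2 + 26·2 + 12·0 + 4·0 = 192
C: 22·1 + 7·3 + 13·1 + 25·0 + 26·3 + 12·3 + 4·3 = 182
A: 22·3 + 7·2 + 13·0 + 25·3 + 26·0 + 12·1 + 4·2 = 175
B: 22·0 + 7·0 + 13·2 + 25·1 + 26·1 + 12·2 + 4·1 = 105
D has the highest Borda score (192).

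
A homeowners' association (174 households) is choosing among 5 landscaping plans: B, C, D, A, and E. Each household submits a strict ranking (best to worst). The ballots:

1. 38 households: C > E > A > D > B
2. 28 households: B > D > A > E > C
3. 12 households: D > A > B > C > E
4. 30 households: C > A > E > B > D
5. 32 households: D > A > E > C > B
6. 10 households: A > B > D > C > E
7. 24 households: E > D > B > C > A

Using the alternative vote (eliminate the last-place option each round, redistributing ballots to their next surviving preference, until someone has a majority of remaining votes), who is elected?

D

Round 1: B 28, C 68, D 44, A 10, E 24. Eliminate A.
Round 2: B 38, C 68, D 44, E 24. Eliminate E.
Round 3: B 38, C 68, D 68. Eliminate B.
Round 4: C 68, D 106. D has a majority.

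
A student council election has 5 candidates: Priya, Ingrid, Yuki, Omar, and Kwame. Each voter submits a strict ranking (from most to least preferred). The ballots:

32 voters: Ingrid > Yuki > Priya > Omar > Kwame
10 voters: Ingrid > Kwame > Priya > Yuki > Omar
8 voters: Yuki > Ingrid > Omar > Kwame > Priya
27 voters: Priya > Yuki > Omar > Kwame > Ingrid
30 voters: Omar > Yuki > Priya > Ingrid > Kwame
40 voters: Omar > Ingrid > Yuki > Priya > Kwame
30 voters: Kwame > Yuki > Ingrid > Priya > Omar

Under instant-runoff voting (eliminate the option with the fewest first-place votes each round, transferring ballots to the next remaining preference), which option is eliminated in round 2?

Priya

Round 1: Priya 27, Ingrid 42, Yuki 8, Omar 70, Kwame 30. Eliminate Yuki.
Round 2: Priya 27, Ingrid 50, Omar 70, Kwame 30. Eliminate Priya.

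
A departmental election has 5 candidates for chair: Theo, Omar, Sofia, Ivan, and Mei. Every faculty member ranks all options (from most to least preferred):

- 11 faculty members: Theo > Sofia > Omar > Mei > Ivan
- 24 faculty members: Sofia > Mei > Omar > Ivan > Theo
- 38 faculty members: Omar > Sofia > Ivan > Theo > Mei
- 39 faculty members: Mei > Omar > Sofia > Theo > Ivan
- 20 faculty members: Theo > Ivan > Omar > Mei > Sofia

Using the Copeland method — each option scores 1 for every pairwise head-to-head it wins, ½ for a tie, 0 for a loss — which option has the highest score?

Theo: beats Ivan and Mei; loses to Omar and Sofia → score 2.
Omar: beats Theo, Sofia, Ivan, and Mei → score 4.
Sofia: beats Theo, Ivan, and Mei; loses to Omar → score 3.
Ivan: loses to Theo, Omar, Sofia, and Mei → score 0.
Mei: beats Ivan; loses to Theo, Omar, and Sofia → score 1.
Omar has the best pairwise record.

Omar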